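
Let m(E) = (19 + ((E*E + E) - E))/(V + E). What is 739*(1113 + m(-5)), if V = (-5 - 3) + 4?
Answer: 7370047/9 ≈ 8.1889e+5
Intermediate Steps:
V = -4 (V = -8 + 4 = -4)
m(E) = (19 + E²)/(-4 + E) (m(E) = (19 + ((E*E + E) - E))/(-4 + E) = (19 + ((E² + E) - E))/(-4 + E) = (19 + ((E + E²) - E))/(-4 + E) = (19 + E²)/(-4 + E))
739*(1113 + m(-5)) = 739*(1113 + (19 + (-5)²)/(-4 - 5)) = 739*(1113 + (19 + 25)/(-9)) = 739*(1113 - ⅑*44) = 739*(1113 - 44/9) = 739*(9973/9) = 7370047/9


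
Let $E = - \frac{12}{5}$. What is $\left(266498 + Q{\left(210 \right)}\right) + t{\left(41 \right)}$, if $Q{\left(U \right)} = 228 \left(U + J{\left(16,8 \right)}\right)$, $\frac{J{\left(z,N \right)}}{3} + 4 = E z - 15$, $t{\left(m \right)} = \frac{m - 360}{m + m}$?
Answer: $\frac{112796129}{410} \approx 2.7511 \cdot 10^{5}$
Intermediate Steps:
$E = - \frac{12}{5}$ ($E = \left(-12\right) \frac{1}{5} = - \frac{12}{5} \approx -2.4$)
$t{\left(m \right)} = \frac{-360 + m}{2 m}$
$J{\left(z,N \right)} = -57 - \frac{36 z}{5}$ ($J{\left(z,N \right)} = -12 + 3 \left(- \frac{12 z}{5} - 15\right) = -12 + 3 \left(-15 - \frac{12 z}{5}\right) = -12 - \left(45 + \frac{36 z}{5}\right) = -57 - \frac{36 z}{5}$)
$Q{\left(U \right)} = - \frac{196308}{5} + 228 U$ ($Q{\left(U \right)} = 228 \left(U - \frac{861}{5}\right) = 228 \left(- \frac{861}{5} + U\right) = - \frac{196308}{5} + 228 U$)
$\left(266498 + Q{\left(210 \right)}\right) + t{\left(41 \right)} = \left(266498 + \left(- \frac{196308}{5} + 228 \cdot 210\right)\right) + \frac{-360 + 41}{2 \cdot 41} = \left(266498 + \left(- \frac{196308}{5} + 47880\right)\right) + \frac{1}{2} \cdot \frac{1}{41} \left(-319\right) = \left(266498 + \frac{43092}{5}\right) - \frac{319}{82} = \frac{1375582}{5} - \frac{319}{82} = \frac{112796129}{410}$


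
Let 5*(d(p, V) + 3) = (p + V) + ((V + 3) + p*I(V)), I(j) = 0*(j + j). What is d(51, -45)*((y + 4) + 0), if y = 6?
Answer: -102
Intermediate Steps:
I(j) = 0 (I(j) = 0*(2*j) = 0)
d(p, V) = -12/5 + p/5 + 2*V/5 (d(p, V) = -3 + ((p + V) + ((V + 3) + p*0))/5 = -3 + ((V + p) + ((3 + V) + 0))/5 = -3 + ((V + p) + (3 + V))/5 = -3 + (3 + p + 2*V)/5 = -3 + (3/5 + p/5 + 2*V/5) = -12/5 + p/5 + 2*V/5)
d(51, -45)*((y + 4) + 0) = (-12/5 + (1/5)*51 + (2/5)*(-45))*((6 + 4) + 0) = (-12/5 + 51/5 - 18)*(10 + 0) = -51/5*10 = -102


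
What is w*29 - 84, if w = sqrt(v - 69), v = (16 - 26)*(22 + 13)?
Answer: -84 + 29*I*sqrt(419) ≈ -84.0 + 593.62*I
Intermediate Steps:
v = -350 (v = -10*35 = -350)
w = I*sqrt(419) (w = sqrt(-350 - 69) = sqrt(-419) = I*sqrt(419) ≈ 20.469*I)
w*29 - 84 = (I*sqrt(419))*29 - 84 = 29*I*sqrt(419) - 84 = -84 + 29*I*sqrt(419)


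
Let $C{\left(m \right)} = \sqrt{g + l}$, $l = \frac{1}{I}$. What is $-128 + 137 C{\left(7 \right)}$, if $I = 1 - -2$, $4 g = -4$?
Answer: $-128 + \frac{137 i \sqrt{6}}{3} \approx -128.0 + 111.86 i$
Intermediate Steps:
$g = -1$ ($g = \frac{1}{4} \left(-4\right) = -1$)
$I = 3$ ($I = 1 + 2 = 3$)
$l = \frac{1}{3} \approx 0.33333$
$C{\left(m \right)} = \frac{i \sqrt{6}}{3}$ ($C{\left(m \right)} = \sqrt{-1 + \frac{1}{3}} = \sqrt{- \frac{2}{3}} = \frac{i \sqrt{6}}{3}$)
$-128 + 137 C{\left(7 \right)} = -128 + 137 \frac{i \sqrt{6}}{3} = -128 + \frac{137 i \sqrt{6}}{3}$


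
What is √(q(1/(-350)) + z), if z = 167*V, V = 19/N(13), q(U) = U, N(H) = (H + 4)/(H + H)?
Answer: √6872079354/1190 ≈ 69.662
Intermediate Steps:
N(H) = (4 + H)/(2*H) (N(H) = (4 + H)/((2*H)) = (4 + H)*(1/(2*H)) = (4 + H)/(2*H))
V = 494/17 (V = 19/(((½)*(4 + 13)/13)) = 19/(((½)*(1/13)*17)) = 19/(17/26) = 19*(26/17) = 494/17 ≈ 29.059)
z = 82498/17 (z = 167*(494/17) = 82498/17 ≈ 4852.8)
√(q(1/(-350)) + z) = √(1/(-350) + 82498/17) = √(-1/350 + 82498/17) = √(28874283/5950) = √6872079354/1190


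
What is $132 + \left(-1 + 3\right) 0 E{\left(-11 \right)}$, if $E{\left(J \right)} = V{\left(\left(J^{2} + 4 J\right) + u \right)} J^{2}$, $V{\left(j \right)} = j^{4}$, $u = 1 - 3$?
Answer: $132$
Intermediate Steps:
$u = -2$
$E{\left(J \right)} = J^{2} \left(-2 + J^{2} + 4 J\right)^{4}$ ($E{\left(J \right)} = \left(\left(J^{2} + 4 J\right) - 2\right)^{4} J^{2} = \left(-2 + J^{2} + 4 J\right)^{4} J^{2} = J^{2} \left(-2 + J^{2} + 4 J\right)^{4}$)
$132 + \left(-1 + 3\right) 0 E{\left(-11 \right)} = 132 + \left(-1 + 3\right) 0 \left(-11\right)^{2} \left(-2 + \left(-11\right)^{2} + 4 \left(-11\right)\right)^{4} = 132 + 2 \cdot 0 \cdot 121 \left(-2 + 121 - 44\right)^{4} = 132 + 0 \cdot 121 \cdot 75^{4} = 132 + 0 \cdot 121 \cdot 31640625 = 132 + 0 \cdot 3828515625 = 132 + 0 = 132$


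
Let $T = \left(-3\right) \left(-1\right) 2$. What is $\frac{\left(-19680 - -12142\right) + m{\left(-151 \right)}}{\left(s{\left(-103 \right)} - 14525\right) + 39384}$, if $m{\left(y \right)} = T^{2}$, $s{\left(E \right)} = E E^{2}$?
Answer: $\frac{3751}{533934} \approx 0.0070252$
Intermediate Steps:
$s{\left(E \right)} = E^{3}$
$T = 6$ ($T = 3 \cdot 2 = 6$)
$m{\left(y \right)} = 36$ ($m{\left(y \right)} = 6^{2} = 36$)
$\frac{\left(-19680 - -12142\right) + m{\left(-151 \right)}}{\left(s{\left(-103 \right)} - 14525\right) + 39384} = \frac{\left(-19680 - -12142\right) + 36}{\left(\left(-103\right)^{3} - 14525\right) + 39384} = \frac{\left(-19680 + 12142\right) + 36}{\left(-1092727 - 14525\right) + 39384} = \frac{-7538 + 36}{-1107252 + 39384} = - \frac{7502}{-1067868} = \left(-7502\right) \left(- \frac{1}{1067868}\right) = \frac{3751}{533934}$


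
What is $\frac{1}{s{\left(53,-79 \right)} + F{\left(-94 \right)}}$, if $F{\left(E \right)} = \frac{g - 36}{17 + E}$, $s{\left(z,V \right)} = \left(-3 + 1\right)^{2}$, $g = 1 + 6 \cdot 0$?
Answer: $\frac{11}{49} \approx 0.22449$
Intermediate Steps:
$g = 1$ ($g = 1 + 0 = 1$)
$s{\left(z,V \right)} = 4$ ($s{\left(z,V \right)} = \left(-2\right)^{2} = 4$)
$F{\left(E \right)} = - \frac{35}{17 + E}$ ($F{\left(E \right)} = \frac{1 - 36}{17 + E} = - \frac{35}{17 + E}$)
$\frac{1}{s{\left(53,-79 \right)} + F{\left(-94 \right)}} = \frac{1}{4 - \frac{35}{17 - 94}} = \frac{1}{4 - \frac{35}{-77}} = \frac{1}{4 - - \frac{5}{11}} = \frac{1}{4 + \frac{5}{11}} = \frac{1}{\frac{49}{11}} = \frac{11}{49}$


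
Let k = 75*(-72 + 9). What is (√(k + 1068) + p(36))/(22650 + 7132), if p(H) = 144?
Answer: 72/14891 + I*√3657/29782 ≈ 0.0048351 + 0.0020305*I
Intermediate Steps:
k = -4725 (k = 75*(-63) = -4725)
(√(k + 1068) + p(36))/(22650 + 7132) = (√(-4725 + 1068) + 144)/(22650 + 7132) = (√(-3657) + 144)/29782 = (I*√3657 + 144)*(1/29782) = (144 + I*√3657)*(1/29782) = 72/14891 + I*√3657/29782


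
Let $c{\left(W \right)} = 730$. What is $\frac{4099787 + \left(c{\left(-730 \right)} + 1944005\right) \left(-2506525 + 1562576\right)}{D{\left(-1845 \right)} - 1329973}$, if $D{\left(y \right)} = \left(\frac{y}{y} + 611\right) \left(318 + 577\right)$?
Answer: $\frac{1835726558728}{782233} \approx 2.3468 \cdot 10^{6}$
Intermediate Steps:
$D{\left(y \right)} = 547740$ ($D{\left(y \right)} = \left(1 + 611\right) 895 = 612 \cdot 895 = 547740$)
$\frac{4099787 + \left(c{\left(-730 \right)} + 1944005\right) \left(-2506525 + 1562576\right)}{D{\left(-1845 \right)} - 1329973} = \frac{4099787 + \left(730 + 1944005\right) \left(-2506525 + 1562576\right)}{547740 - 1329973} = \frac{4099787 + 1944735 \left(-943949\right)}{-782233} = \left(4099787 - 1835730658515\right) \left(- \frac{1}{782233}\right) = \left(-1835726558728\right) \left(- \frac{1}{782233}\right) = \frac{1835726558728}{782233}$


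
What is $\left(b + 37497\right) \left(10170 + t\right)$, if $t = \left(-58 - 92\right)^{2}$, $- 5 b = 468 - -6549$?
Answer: $1179177912$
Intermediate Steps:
$b = - \frac{7017}{5}$ ($b = - \frac{468 - -6549}{5} = - \frac{468 + 6549}{5} = \left(- \frac{1}{5}\right) 7017 = - \frac{7017}{5} \approx -1403.4$)
$t = 22500$ ($t = \left(-150\right)^{2} = 22500$)
$\left(b + 37497\right) \left(10170 + t\right) = \left(- \frac{7017}{5} + 37497\right) \left(10170 + 22500\right) = \frac{180468}{5} \cdot 32670 = 1179177912$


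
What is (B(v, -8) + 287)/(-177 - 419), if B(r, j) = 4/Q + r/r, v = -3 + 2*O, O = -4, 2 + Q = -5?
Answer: -503/1043 ≈ -0.48226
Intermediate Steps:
Q = -7 (Q = -2 - 5 = -7)
v = -11 (v = -3 + 2*(-4) = -3 - 8 = -11)
B(r, j) = 3/7 (B(r, j) = 4/(-7) + r/r = 4*(-⅐) + 1 = -4/7 + 1 = 3/7)
(B(v, -8) + 287)/(-177 - 419) = (3/7 + 287)/(-177 - 419) = (2012/7)/(-596) = (2012/7)*(-1/596) = -503/1043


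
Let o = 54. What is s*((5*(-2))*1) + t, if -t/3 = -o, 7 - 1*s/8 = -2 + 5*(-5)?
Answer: -2558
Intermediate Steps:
s = 272 (s = 56 - 8*(-2 + 5*(-5)) = 56 - 8*(-2 - 25) = 56 - 8*(-27) = 56 + 216 = 272)
t = 162 (t = -(-3)*54 = -3*(-54) = 162)
s*((5*(-2))*1) + t = 272*((5*(-2))*1) + 162 = 272*(-10*1) + 162 = 272*(-10) + 162 = -2720 + 162 = -2558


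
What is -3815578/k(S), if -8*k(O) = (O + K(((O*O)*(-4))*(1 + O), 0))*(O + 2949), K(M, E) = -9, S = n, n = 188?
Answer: 30524624/561523 ≈ 54.360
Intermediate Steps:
S = 188
k(O) = -(-9 + O)*(2949 + O)/8 (k(O) = -(O - 9)*(O + 2949)/8 = -(-9 + O)*(2949 + O)/8)
-3815578/k(S) = -3815578/(26541/8 - 735/2*188 - 1/8*188**2) = -3815578/(26541/8 - 69090 - 1/8*35344) = -3815578/(26541/8 - 69090 - 4418) = -3815578/(-561523/8) = -3815578*(-8/561523) = 30524624/561523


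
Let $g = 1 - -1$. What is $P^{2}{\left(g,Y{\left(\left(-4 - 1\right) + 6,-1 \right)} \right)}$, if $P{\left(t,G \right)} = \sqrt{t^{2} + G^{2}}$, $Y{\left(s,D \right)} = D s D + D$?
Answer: $4$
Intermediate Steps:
$Y{\left(s,D \right)} = D + s D^{2}$ ($Y{\left(s,D \right)} = s D^{2} + D = D + s D^{2}$)
$g = 2$ ($g = 1 + 1 = 2$)
$P{\left(t,G \right)} = \sqrt{G^{2} + t^{2}}$
$P^{2}{\left(g,Y{\left(\left(-4 - 1\right) + 6,-1 \right)} \right)} = \left(\sqrt{\left(- (1 - \left(\left(-4 - 1\right) + 6\right))\right)^{2} + 2^{2}}\right)^{2} = \left(\sqrt{\left(- (1 - \left(-5 + 6\right))\right)^{2} + 4}\right)^{2} = \left(\sqrt{\left(- (1 - 1)\right)^{2} + 4}\right)^{2} = \left(\sqrt{\left(\left(-1\right) 0\right)^{2} + 4}\right)^{2} = \left(\sqrt{0^{2} + 4}\right)^{2} = \left(\sqrt{0 + 4}\right)^{2} = \left(\sqrt{4}\right)^{2} = 2^{2} = 4$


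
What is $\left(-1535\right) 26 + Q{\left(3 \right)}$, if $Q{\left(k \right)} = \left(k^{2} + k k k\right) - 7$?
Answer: $-39881$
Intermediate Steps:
$Q{\left(k \right)} = -7 + k^{2} + k^{3}$ ($Q{\left(k \right)} = \left(k^{2} + k^{2} k\right) - 7 = \left(k^{2} + k^{3}\right) - 7 = -7 + k^{2} + k^{3}$)
$\left(-1535\right) 26 + Q{\left(3 \right)} = \left(-1535\right) 26 + \left(-7 + 3^{2} + 3^{3}\right) = -39910 + \left(-7 + 9 + 27\right) = -39910 + 29 = -39881$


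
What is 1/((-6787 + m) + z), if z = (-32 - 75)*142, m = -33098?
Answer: -1/55079 ≈ -1.8156e-5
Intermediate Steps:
z = -15194 (z = -107*142 = -15194)
1/((-6787 + m) + z) = 1/((-6787 - 33098) - 15194) = 1/(-39885 - 15194) = 1/(-55079) = -1/55079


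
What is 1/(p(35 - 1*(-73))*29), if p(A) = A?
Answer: 1/3132 ≈ 0.00031928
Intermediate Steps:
1/(p(35 - 1*(-73))*29) = 1/((35 - 1*(-73))*29) = 1/((35 + 73)*29) = 1/(108*29) = 1/3132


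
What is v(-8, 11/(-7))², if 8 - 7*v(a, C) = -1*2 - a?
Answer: 4/49 ≈ 0.081633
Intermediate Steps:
v(a, C) = 10/7 + a/7 (v(a, C) = 8/7 - (-1*2 - a)/7 = 8/7 - (-2 - a)/7 = 8/7 + (2/7 + a/7) = 10/7 + a/7)
v(-8, 11/(-7))² = (10/7 + (⅐)*(-8))² = (10/7 - 8/7)² = (2/7)² = 4/49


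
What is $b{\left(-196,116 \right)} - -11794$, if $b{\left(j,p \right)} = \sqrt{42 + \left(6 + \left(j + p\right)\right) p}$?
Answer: $11794 + i \sqrt{8542} \approx 11794.0 + 92.423 i$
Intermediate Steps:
$b{\left(j,p \right)} = \sqrt{42 + p \left(6 + j + p\right)}$ ($b{\left(j,p \right)} = \sqrt{42 + \left(6 + j + p\right) p} = \sqrt{42 + p \left(6 + j + p\right)}$)
$b{\left(-196,116 \right)} - -11794 = \sqrt{42 + 116^{2} + 6 \cdot 116 - 22736} - -11794 = \sqrt{42 + 13456 + 696 - 22736} + 11794 = \sqrt{-8542} + 11794 = i \sqrt{8542} + 11794 = 11794 + i \sqrt{8542}$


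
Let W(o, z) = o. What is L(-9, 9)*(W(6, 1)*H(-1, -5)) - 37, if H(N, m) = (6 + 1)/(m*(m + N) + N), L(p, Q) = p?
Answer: -1451/29 ≈ -50.034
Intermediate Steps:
H(N, m) = 7/(N + m*(N + m)) (H(N, m) = 7/(m*(N + m) + N) = 7/(N + m*(N + m)))
L(-9, 9)*(W(6, 1)*H(-1, -5)) - 37 = -54*7/(-1 + (-5)² - 1*(-5)) - 37 = -54*7/(-1 + 25 + 5) - 37 = -54*7/29 - 37 = -9*42/29 - 37 = -378/29 - 37 = -1451/29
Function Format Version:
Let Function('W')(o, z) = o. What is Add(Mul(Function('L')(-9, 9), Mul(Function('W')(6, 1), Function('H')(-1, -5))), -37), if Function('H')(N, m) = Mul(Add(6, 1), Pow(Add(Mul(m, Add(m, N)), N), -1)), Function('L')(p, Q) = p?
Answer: Rational(-1451, 29) ≈ -50.034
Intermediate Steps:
Function('H')(N, m) = Mul(7, Pow(Add(N, Mul(m, Add(N, m))), -1)) (Function('H')(N, m) = Mul(7, Pow(Add(Mul(m, Add(N, m)), N), -1)) = Mul(7, Pow(Add(N, Mul(m, Add(N, m))), -1)))
Add(Mul(Function('L')(-9, 9), Mul(Function('W')(6, 1), Function('H')(-1, -5))), -37) = Add(Mul(-9, Mul(6, Mul(7, Pow(Add(-1, Pow(-5, 2), Mul(-1, -5)), -1)))), -37) = Add(Mul(-9, Mul(6, Mul(7, Pow(Add(-1, 25, 5), -1)))), -37) = Add(Mul(-9, Mul(6, Mul(7, Pow(29, -1)))), -37) = Add(Mul(-9, Mul(6, Mul(7, Rational(1, 29)))), -37) = Add(Mul(-9, Mul(6, Rational(7, 29))), -37) = Add(Mul(-9, Rational(42, 29)), -37) = Add(Rational(-378, 29), -37) = Rational(-1451, 29)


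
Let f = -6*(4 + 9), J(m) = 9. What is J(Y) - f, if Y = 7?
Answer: 87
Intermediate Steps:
f = -78 (f = -6*13 = -78)
J(Y) - f = 9 - 1*(-78) = 9 + 78 = 87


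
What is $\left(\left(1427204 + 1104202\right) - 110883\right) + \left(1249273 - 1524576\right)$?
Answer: $2145220$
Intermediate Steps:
$\left(\left(1427204 + 1104202\right) - 110883\right) + \left(1249273 - 1524576\right) = \left(2531406 - 110883\right) + \left(1249273 - 1524576\right) = 2420523 - 275303 = 2145220$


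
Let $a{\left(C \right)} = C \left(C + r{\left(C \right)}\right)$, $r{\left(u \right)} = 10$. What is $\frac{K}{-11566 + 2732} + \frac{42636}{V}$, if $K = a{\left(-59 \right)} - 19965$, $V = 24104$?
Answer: $\frac{98524765}{26616842} \approx 3.7016$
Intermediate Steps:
$a{\left(C \right)} = C \left(10 + C\right)$ ($a{\left(C \right)} = C \left(C + 10\right) = C \left(10 + C\right)$)
$K = -17074$ ($K = - 59 \left(10 - 59\right) - 19965 = \left(-59\right) \left(-49\right) - 19965 = 2891 - 19965 = -17074$)
$\frac{K}{-11566 + 2732} + \frac{42636}{V} = - \frac{17074}{-11566 + 2732} + \frac{42636}{24104} = - \frac{17074}{-8834} + 42636 \cdot \frac{1}{24104} = \left(-17074\right) \left(- \frac{1}{8834}\right) + \frac{10659}{6026} = \frac{8537}{4417} + \frac{10659}{6026} = \frac{98524765}{26616842}$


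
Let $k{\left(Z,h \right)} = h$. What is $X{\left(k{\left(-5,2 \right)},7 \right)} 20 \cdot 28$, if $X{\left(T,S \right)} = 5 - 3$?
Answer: $1120$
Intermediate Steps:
$X{\left(T,S \right)} = 2$ ($X{\left(T,S \right)} = 5 - 3 = 2$)
$X{\left(k{\left(-5,2 \right)},7 \right)} 20 \cdot 28 = 2 \cdot 20 \cdot 28 = 40 \cdot 28 = 1120$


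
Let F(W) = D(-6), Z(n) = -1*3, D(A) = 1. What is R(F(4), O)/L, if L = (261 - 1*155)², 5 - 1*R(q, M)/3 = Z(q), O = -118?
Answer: 6/2809 ≈ 0.0021360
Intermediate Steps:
Z(n) = -3
F(W) = 1
R(q, M) = 24 (R(q, M) = 15 - 3*(-3) = 15 + 9 = 24)
L = 11236 (L = (261 - 155)² = 106² = 11236)
R(F(4), O)/L = 24/11236 = 24*(1/11236) = 6/2809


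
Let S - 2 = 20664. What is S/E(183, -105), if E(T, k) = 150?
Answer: 10333/75 ≈ 137.77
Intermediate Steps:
S = 20666 (S = 2 + 20664 = 20666)
S/E(183, -105) = 20666/150 = 20666*(1/150) = 10333/75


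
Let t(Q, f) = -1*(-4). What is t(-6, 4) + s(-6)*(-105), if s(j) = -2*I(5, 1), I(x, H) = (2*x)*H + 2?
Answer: 2524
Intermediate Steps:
t(Q, f) = 4
I(x, H) = 2 + 2*H*x (I(x, H) = 2*H*x + 2 = 2 + 2*H*x)
s(j) = -24 (s(j) = -2*(2 + 2*1*5) = -2*(2 + 10) = -2*12 = -24)
t(-6, 4) + s(-6)*(-105) = 4 - 24*(-105) = 4 + 2520 = 2524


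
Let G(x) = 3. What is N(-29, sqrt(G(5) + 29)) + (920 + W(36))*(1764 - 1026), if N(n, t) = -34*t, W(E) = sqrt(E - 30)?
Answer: 678960 - 136*sqrt(2) + 738*sqrt(6) ≈ 6.8058e+5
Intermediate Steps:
W(E) = sqrt(-30 + E)
N(-29, sqrt(G(5) + 29)) + (920 + W(36))*(1764 - 1026) = -34*sqrt(3 + 29) + (920 + sqrt(-30 + 36))*(1764 - 1026) = -136*sqrt(2) + (920 + sqrt(6))*738 = -136*sqrt(2) + (678960 + 738*sqrt(6)) = 678960 - 136*sqrt(2) + 738*sqrt(6)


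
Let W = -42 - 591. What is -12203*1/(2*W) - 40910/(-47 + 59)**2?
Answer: -4169569/15192 ≈ -274.46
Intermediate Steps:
W = -633
-12203*1/(2*W) - 40910/(-47 + 59)**2 = -12203/(2*(-633)) - 40910/(-47 + 59)**2 = -12203/(-1266) - 40910/(12**2) = -12203*(-1/1266) - 40910/144 = 12203/1266 - 40910*1/144 = 12203/1266 - 20455/72 = -4169569/15192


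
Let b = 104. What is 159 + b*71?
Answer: 7543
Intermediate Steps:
159 + b*71 = 159 + 104*71 = 159 + 7384 = 7543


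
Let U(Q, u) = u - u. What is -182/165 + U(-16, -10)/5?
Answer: -182/165 ≈ -1.1030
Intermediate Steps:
U(Q, u) = 0
-182/165 + U(-16, -10)/5 = -182/165 + 0/5 = -182*1/165 + 0*(⅕) = -182/165 + 0 = -182/165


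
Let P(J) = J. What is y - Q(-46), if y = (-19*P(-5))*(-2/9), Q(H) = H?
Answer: 224/9 ≈ 24.889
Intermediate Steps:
y = -190/9 (y = (-19*(-5))*(-2/9) = 95*(-2*1/9) = 95*(-2/9) = -190/9 ≈ -21.111)
y - Q(-46) = -190/9 - 1*(-46) = -190/9 + 46 = 224/9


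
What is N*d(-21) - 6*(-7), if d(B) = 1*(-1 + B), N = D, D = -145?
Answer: 3232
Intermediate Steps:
N = -145
d(B) = -1 + B
N*d(-21) - 6*(-7) = -145*(-1 - 21) - 6*(-7) = -145*(-22) + 42 = 3190 + 42 = 3232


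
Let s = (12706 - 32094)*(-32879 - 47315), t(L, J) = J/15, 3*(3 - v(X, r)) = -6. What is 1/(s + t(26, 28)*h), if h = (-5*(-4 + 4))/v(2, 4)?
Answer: 1/1554801272 ≈ 6.4317e-10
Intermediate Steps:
v(X, r) = 5 (v(X, r) = 3 - ⅓*(-6) = 3 + 2 = 5)
t(L, J) = J/15 (t(L, J) = J*(1/15) = J/15)
s = 1554801272 (s = -19388*(-80194) = 1554801272)
h = 0 (h = -5*(-4 + 4)/5 = -5*0*(⅕) = 0*(⅕) = 0)
1/(s + t(26, 28)*h) = 1/(1554801272 + ((1/15)*28)*0) = 1/(1554801272 + (28/15)*0) = 1/(1554801272 + 0) = 1/1554801272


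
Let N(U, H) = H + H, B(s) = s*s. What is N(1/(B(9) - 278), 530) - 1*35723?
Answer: -34663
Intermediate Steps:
B(s) = s²
N(U, H) = 2*H
N(1/(B(9) - 278), 530) - 1*35723 = 2*530 - 1*35723 = 1060 - 35723 = -34663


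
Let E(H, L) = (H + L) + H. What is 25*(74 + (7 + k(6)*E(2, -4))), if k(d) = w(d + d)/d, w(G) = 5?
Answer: 2025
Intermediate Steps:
E(H, L) = L + 2*H
k(d) = 5/d
25*(74 + (7 + k(6)*E(2, -4))) = 25*(74 + (7 + (5/6)*(-4 + 2*2))) = 25*(74 + (7 + (5*(⅙))*(-4 + 4))) = 25*(74 + (7 + (⅚)*0)) = 25*(74 + (7 + 0)) = 25*(74 + 7) = 25*81 = 2025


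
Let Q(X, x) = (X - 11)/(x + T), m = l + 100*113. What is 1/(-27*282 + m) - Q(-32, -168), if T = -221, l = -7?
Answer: -157808/1431131 ≈ -0.11027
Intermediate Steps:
m = 11293 (m = -7 + 100*113 = -7 + 11300 = 11293)
Q(X, x) = (-11 + X)/(-221 + x) (Q(X, x) = (X - 11)/(x - 221) = (-11 + X)/(-221 + x))
1/(-27*282 + m) - Q(-32, -168) = 1/(-27*282 + 11293) - (-11 - 32)/(-221 - 168) = 1/(-7614 + 11293) - (-43)/(-389) = 1/3679 - (-1)*(-43)/389 = 1/3679 - 1*43/389 = 1/3679 - 43/389 = -157808/1431131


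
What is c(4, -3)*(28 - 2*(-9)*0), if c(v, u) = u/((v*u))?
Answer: 7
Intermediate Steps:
c(v, u) = 1/v (c(v, u) = u/((u*v)) = u*(1/(u*v)) = 1/v)
c(4, -3)*(28 - 2*(-9)*0) = (28 - 2*(-9)*0)/4 = (28 - (-18)*0)/4 = (28 - 1*0)/4 = (28 + 0)/4 = (1/4)*28 = 7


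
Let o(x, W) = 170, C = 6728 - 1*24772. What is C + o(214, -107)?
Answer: -17874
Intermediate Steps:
C = -18044 (C = 6728 - 24772 = -18044)
C + o(214, -107) = -18044 + 170 = -17874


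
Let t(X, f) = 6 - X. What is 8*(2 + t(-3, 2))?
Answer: 88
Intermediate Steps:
8*(2 + t(-3, 2)) = 8*(2 + (6 - 1*(-3))) = 8*(2 + (6 + 3)) = 8*(2 + 9) = 8*11 = 88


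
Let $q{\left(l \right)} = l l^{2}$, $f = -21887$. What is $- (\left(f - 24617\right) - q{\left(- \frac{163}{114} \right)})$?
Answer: $\frac{68893391429}{1481544} \approx 46501.0$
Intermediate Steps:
$q{\left(l \right)} = l^{3}$
$- (\left(f - 24617\right) - q{\left(- \frac{163}{114} \right)}) = - (\left(-21887 - 24617\right) - \left(- \frac{163}{114}\right)^{3}) = - (-46504 - \left(\left(-163\right) \frac{1}{114}\right)^{3}) = - (-46504 - \left(- \frac{163}{114}\right)^{3}) = - (-46504 - - \frac{4330747}{1481544}) = - (-46504 + \frac{4330747}{1481544}) = \left(-1\right) \left(- \frac{68893391429}{1481544}\right) = \frac{68893391429}{1481544}$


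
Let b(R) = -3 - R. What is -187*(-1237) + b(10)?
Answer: 231306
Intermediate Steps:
-187*(-1237) + b(10) = -187*(-1237) + (-3 - 1*10) = 231319 + (-3 - 10) = 231319 - 13 = 231306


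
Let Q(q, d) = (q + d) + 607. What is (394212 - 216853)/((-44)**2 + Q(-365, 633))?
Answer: 177359/2811 ≈ 63.095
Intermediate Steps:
Q(q, d) = 607 + d + q (Q(q, d) = (d + q) + 607 = 607 + d + q)
(394212 - 216853)/((-44)**2 + Q(-365, 633)) = (394212 - 216853)/((-44)**2 + (607 + 633 - 365)) = 177359/(1936 + 875) = 177359/2811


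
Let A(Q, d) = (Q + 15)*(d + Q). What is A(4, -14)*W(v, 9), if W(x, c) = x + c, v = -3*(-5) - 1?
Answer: -4370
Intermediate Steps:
A(Q, d) = (15 + Q)*(Q + d)
v = 14 (v = 15 - 1 = 14)
W(x, c) = c + x
A(4, -14)*W(v, 9) = (4² + 15*4 + 15*(-14) + 4*(-14))*(9 + 14) = (16 + 60 - 210 - 56)*23 = -190*23 = -4370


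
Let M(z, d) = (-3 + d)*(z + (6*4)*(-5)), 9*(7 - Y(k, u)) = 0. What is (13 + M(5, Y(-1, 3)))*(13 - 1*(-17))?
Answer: -13410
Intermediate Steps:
Y(k, u) = 7 (Y(k, u) = 7 - ⅑*0 = 7 + 0 = 7)
M(z, d) = (-120 + z)*(-3 + d) (M(z, d) = (-3 + d)*(z + 24*(-5)) = (-3 + d)*(z - 120) = (-3 + d)*(-120 + z) = (-120 + z)*(-3 + d))
(13 + M(5, Y(-1, 3)))*(13 - 1*(-17)) = (13 + (360 - 120*7 - 3*5 + 7*5))*(13 - 1*(-17)) = (13 + (360 - 840 - 15 + 35))*(13 + 17) = (13 - 460)*30 = -447*30 = -13410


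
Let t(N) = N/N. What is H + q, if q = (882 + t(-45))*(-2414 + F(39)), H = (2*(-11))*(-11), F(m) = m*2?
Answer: -2062446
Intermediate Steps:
F(m) = 2*m
H = 242 (H = -22*(-11) = 242)
t(N) = 1
q = -2062688 (q = (882 + 1)*(-2414 + 2*39) = 883*(-2414 + 78) = 883*(-2336) = -2062688)
H + q = 242 - 2062688 = -2062446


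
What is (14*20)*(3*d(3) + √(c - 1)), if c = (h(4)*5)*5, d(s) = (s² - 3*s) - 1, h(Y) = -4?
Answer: -840 + 280*I*√101 ≈ -840.0 + 2814.0*I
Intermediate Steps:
d(s) = -1 + s² - 3*s
c = -100 (c = -4*5*5 = -20*5 = -100)
(14*20)*(3*d(3) + √(c - 1)) = (14*20)*(3*(-1 + 3² - 3*3) + √(-100 - 1)) = 280*(3*(-1 + 9 - 9) + √(-101)) = 280*(3*(-1) + I*√101) = 280*(-3 + I*√101) = -840 + 280*I*√101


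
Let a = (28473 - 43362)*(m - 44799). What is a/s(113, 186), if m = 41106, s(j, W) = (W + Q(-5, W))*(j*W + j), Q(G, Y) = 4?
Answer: 54985077/4014890 ≈ 13.695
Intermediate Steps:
s(j, W) = (4 + W)*(j + W*j) (s(j, W) = (W + 4)*(j*W + j) = (4 + W)*(W*j + j) = (4 + W)*(j + W*j))
a = 54985077 (a = (28473 - 43362)*(41106 - 44799) = -14889*(-3693) = 54985077)
a/s(113, 186) = 54985077/((113*(4 + 186² + 5*186))) = 54985077/((113*(4 + 34596 + 930))) = 54985077/((113*35530)) = 54985077/4014890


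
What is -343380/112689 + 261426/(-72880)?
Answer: -9080894819/1368795720 ≈ -6.6342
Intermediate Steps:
-343380/112689 + 261426/(-72880) = -343380*1/112689 + 261426*(-1/72880) = -114460/37563 - 130713/36440 = -9080894819/1368795720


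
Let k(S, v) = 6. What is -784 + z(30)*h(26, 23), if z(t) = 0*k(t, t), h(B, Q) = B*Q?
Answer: -784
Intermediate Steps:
z(t) = 0 (z(t) = 0*6 = 0)
-784 + z(30)*h(26, 23) = -784 + 0*(26*23) = -784 + 0*598 = -784 + 0 = -784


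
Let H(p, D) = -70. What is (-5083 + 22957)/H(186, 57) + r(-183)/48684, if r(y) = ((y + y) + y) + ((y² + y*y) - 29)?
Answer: -108191227/425985 ≈ -253.98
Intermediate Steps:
r(y) = -29 + 2*y² + 3*y (r(y) = (2*y + y) + ((y² + y²) - 29) = 3*y + (2*y² - 29) = 3*y + (-29 + 2*y²) = -29 + 2*y² + 3*y)
(-5083 + 22957)/H(186, 57) + r(-183)/48684 = (-5083 + 22957)/(-70) + (-29 + 2*(-183)² + 3*(-183))/48684 = 17874*(-1/70) + (-29 + 2*33489 - 549)*(1/48684) = -8937/35 + (-29 + 66978 - 549)*(1/48684) = -8937/35 + 66400*(1/48684) = -8937/35 + 16600/12171 = -108191227/425985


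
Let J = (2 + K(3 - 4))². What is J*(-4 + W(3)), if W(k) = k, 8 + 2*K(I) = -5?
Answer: -81/4 ≈ -20.250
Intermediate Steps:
K(I) = -13/2 (K(I) = -4 + (½)*(-5) = -4 - 5/2 = -13/2)
J = 81/4 (J = (2 - 13/2)² = (-9/2)² = 81/4 ≈ 20.250)
J*(-4 + W(3)) = 81*(-4 + 3)/4 = (81/4)*(-1) = -81/4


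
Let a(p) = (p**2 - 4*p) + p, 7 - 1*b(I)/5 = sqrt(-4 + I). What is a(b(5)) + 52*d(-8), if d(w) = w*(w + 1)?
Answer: 3722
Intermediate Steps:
b(I) = 35 - 5*sqrt(-4 + I)
d(w) = w*(1 + w)
a(p) = p**2 - 3*p
a(b(5)) + 52*d(-8) = (35 - 5*sqrt(-4 + 5))*(-3 + (35 - 5*sqrt(-4 + 5))) + 52*(-8*(1 - 8)) = (35 - 5*sqrt(1))*(-3 + (35 - 5*sqrt(1))) + 52*(-8*(-7)) = (35 - 5*1)*(-3 + (35 - 5*1)) + 52*56 = (35 - 5)*(-3 + (35 - 5)) + 2912 = 30*(-3 + 30) + 2912 = 30*27 + 2912 = 810 + 2912 = 3722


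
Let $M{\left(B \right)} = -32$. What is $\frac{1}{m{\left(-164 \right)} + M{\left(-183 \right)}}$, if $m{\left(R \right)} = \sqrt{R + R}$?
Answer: $- \frac{4}{169} - \frac{i \sqrt{82}}{676} \approx -0.023669 - 0.013396 i$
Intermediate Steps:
$m{\left(R \right)} = \sqrt{2} \sqrt{R}$ ($m{\left(R \right)} = \sqrt{2 R} = \sqrt{2} \sqrt{R}$)
$\frac{1}{m{\left(-164 \right)} + M{\left(-183 \right)}} = \frac{1}{\sqrt{2} \sqrt{-164} - 32} = \frac{1}{\sqrt{2} \cdot 2 i \sqrt{41} - 32} = \frac{1}{2 i \sqrt{82} - 32} = \frac{1}{-32 + 2 i \sqrt{82}}$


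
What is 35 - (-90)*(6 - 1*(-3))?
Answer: 845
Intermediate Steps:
35 - (-90)*(6 - 1*(-3)) = 35 - (-90)*(6 + 3) = 35 - (-90)*9 = 35 - 45*(-18) = 35 + 810 = 845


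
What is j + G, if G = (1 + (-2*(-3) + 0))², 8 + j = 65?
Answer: 106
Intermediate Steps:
j = 57 (j = -8 + 65 = 57)
G = 49 (G = (1 + (6 + 0))² = (1 + 6)² = 7² = 49)
j + G = 57 + 49 = 106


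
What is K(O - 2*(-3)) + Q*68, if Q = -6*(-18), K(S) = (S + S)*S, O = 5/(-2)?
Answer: 14737/2 ≈ 7368.5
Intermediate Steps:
O = -5/2 (O = 5*(-½) = -5/2 ≈ -2.5000)
K(S) = 2*S² (K(S) = (2*S)*S = 2*S²)
Q = 108
K(O - 2*(-3)) + Q*68 = 2*(-5/2 - 2*(-3))² + 108*68 = 2*(-5/2 + 6)² + 7344 = 2*(7/2)² + 7344 = 2*(49/4) + 7344 = 49/2 + 7344 = 14737/2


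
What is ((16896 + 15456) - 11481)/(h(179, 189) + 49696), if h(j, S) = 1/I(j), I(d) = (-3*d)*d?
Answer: 2006183133/4776928607 ≈ 0.41997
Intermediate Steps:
I(d) = -3*d**2
h(j, S) = -1/(3*j**2) (h(j, S) = 1/(-3*j**2) = -1/(3*j**2))
((16896 + 15456) - 11481)/(h(179, 189) + 49696) = ((16896 + 15456) - 11481)/(-1/3/179**2 + 49696) = (32352 - 11481)/(-1/3*1/32041 + 49696) = 20871/(-1/96123 + 49696) = 20871/(4776928607/96123) = 20871*(96123/4776928607) = 2006183133/4776928607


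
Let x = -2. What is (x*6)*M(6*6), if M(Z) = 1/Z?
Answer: -⅓ ≈ -0.33333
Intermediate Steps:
(x*6)*M(6*6) = (-2*6)/((6*6)) = -12/36 = -12*1/36 = -⅓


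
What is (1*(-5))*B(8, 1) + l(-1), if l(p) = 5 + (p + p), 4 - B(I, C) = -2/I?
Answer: -73/4 ≈ -18.250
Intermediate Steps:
B(I, C) = 4 + 2/I (B(I, C) = 4 - (-2)/I = 4 + 2/I)
l(p) = 5 + 2*p
(1*(-5))*B(8, 1) + l(-1) = (1*(-5))*(4 + 2/8) + (5 + 2*(-1)) = -5*(4 + 2*(⅛)) + (5 - 2) = -5*(4 + ¼) + 3 = -5*17/4 + 3 = -85/4 + 3 = -73/4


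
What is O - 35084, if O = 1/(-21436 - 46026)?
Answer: -2366836809/67462 ≈ -35084.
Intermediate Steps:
O = -1/67462 (O = 1/(-67462) = -1/67462 ≈ -1.4823e-5)
O - 35084 = -1/67462 - 35084 = -2366836809/67462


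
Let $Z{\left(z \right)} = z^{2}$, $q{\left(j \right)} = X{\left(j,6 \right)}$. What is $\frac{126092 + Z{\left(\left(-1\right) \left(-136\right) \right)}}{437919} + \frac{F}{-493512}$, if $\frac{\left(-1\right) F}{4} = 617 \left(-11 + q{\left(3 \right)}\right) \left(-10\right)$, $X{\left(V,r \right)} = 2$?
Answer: $\frac{2342034463}{3001642799} \approx 0.78025$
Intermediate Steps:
$q{\left(j \right)} = 2$
$F = -222120$ ($F = - 4 \cdot 617 \left(-11 + 2\right) \left(-10\right) = - 4 \cdot 617 \left(\left(-9\right) \left(-10\right)\right) = - 4 \cdot 617 \cdot 90 = \left(-4\right) 55530 = -222120$)
$\frac{126092 + Z{\left(\left(-1\right) \left(-136\right) \right)}}{437919} + \frac{F}{-493512} = \frac{126092 + \left(\left(-1\right) \left(-136\right)\right)^{2}}{437919} - \frac{222120}{-493512} = \left(126092 + 136^{2}\right) \frac{1}{437919} - - \frac{9255}{20563} = \left(126092 + 18496\right) \frac{1}{437919} + \frac{9255}{20563} = 144588 \cdot \frac{1}{437919} + \frac{9255}{20563} = \frac{48196}{145973} + \frac{9255}{20563} = \frac{2342034463}{3001642799}$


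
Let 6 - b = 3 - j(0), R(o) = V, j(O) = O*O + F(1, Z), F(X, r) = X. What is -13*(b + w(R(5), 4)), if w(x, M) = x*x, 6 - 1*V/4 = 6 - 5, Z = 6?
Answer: -5252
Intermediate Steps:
j(O) = 1 + O² (j(O) = O*O + 1 = O² + 1 = 1 + O²)
V = 20 (V = 24 - 4*(6 - 5) = 24 - 4*1 = 24 - 4 = 20)
R(o) = 20
w(x, M) = x²
b = 4 (b = 6 - (3 - (1 + 0²)) = 6 - (3 - (1 + 0)) = 6 - (3 - 1*1) = 6 - (3 - 1) = 6 - 1*2 = 6 - 2 = 4)
-13*(b + w(R(5), 4)) = -13*(4 + 20²) = -13*(4 + 400) = -13*404 = -5252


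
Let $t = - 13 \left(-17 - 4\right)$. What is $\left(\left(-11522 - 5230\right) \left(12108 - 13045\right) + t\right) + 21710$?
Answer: $15718607$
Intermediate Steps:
$t = 273$ ($t = \left(-13\right) \left(-21\right) = 273$)
$\left(\left(-11522 - 5230\right) \left(12108 - 13045\right) + t\right) + 21710 = \left(\left(-11522 - 5230\right) \left(12108 - 13045\right) + 273\right) + 21710 = \left(\left(-16752\right) \left(-937\right) + 273\right) + 21710 = \left(15696624 + 273\right) + 21710 = 15696897 + 21710 = 15718607$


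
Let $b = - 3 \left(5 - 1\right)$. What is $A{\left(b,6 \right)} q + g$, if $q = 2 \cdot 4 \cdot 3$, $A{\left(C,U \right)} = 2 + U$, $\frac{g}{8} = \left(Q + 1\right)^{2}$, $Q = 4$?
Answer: $392$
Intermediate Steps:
$b = -12$ ($b = \left(-3\right) 4 = -12$)
$g = 200$ ($g = 8 \left(4 + 1\right)^{2} = 8 \cdot 5^{2} = 8 \cdot 25 = 200$)
$q = 24$ ($q = 8 \cdot 3 = 24$)
$A{\left(b,6 \right)} q + g = \left(2 + 6\right) 24 + 200 = 8 \cdot 24 + 200 = 192 + 200 = 392$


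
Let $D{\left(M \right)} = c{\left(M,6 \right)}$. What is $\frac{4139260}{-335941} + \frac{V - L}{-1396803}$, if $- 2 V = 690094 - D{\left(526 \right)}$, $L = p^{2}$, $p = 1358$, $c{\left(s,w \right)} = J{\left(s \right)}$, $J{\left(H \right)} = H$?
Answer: $- \frac{5046373405712}{469243396623} \approx -10.754$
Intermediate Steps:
$c{\left(s,w \right)} = s$
$D{\left(M \right)} = M$
$L = 1844164$ ($L = 1358^{2} = 1844164$)
$V = -344784$ ($V = - \frac{690094 - 526}{2} = \left(- \frac{1}{2}\right) 689568 = -344784$)
$\frac{4139260}{-335941} + \frac{V - L}{-1396803} = \frac{4139260}{-335941} + \frac{-344784 - 1844164}{-1396803} = 4139260 \left(- \frac{1}{335941}\right) + \left(-344784 - 1844164\right) \left(- \frac{1}{1396803}\right) = - \frac{4139260}{335941} - - \frac{2188948}{1396803} = - \frac{4139260}{335941} + \frac{2188948}{1396803} = - \frac{5046373405712}{469243396623}$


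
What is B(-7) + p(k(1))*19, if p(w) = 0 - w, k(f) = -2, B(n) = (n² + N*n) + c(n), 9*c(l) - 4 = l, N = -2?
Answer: 302/3 ≈ 100.67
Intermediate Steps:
c(l) = 4/9 + l/9
B(n) = 4/9 + n² - 17*n/9 (B(n) = (n² - 2*n) + (4/9 + n/9) = 4/9 + n² - 17*n/9)
p(w) = -w
B(-7) + p(k(1))*19 = (4/9 + (-7)² - 17/9*(-7)) - 1*(-2)*19 = (4/9 + 49 + 119/9) + 2*19 = 188/3 + 38 = 302/3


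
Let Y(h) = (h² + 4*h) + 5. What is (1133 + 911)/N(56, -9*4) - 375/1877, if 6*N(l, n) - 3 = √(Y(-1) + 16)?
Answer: -7673551/1877 + 4088*√2 ≈ 1693.1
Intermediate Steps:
Y(h) = 5 + h² + 4*h
N(l, n) = ½ + √2/2 (N(l, n) = ½ + √((5 + (-1)² + 4*(-1)) + 16)/6 = ½ + √((5 + 1 - 4) + 16)/6 = ½ + √(2 + 16)/6 = ½ + √18/6 = ½ + (3*√2)/6 = ½ + √2/2)
(1133 + 911)/N(56, -9*4) - 375/1877 = (1133 + 911)/(½ + √2/2) - 375/1877 = 2044/(½ + √2/2) - 375*1/1877 = 2044/(½ + √2/2) - 375/1877 = -375/1877 + 2044/(½ + √2/2)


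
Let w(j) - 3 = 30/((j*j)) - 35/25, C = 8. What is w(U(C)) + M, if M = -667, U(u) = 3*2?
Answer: -19937/30 ≈ -664.57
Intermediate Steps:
U(u) = 6
w(j) = 8/5 + 30/j**2 (w(j) = 3 + (30/((j*j)) - 35/25) = 3 + (30/(j**2) - 35*1/25) = 3 + (30/j**2 - 7/5) = 3 + (-7/5 + 30/j**2) = 8/5 + 30/j**2)
w(U(C)) + M = (8/5 + 30/6**2) - 667 = (8/5 + 30*(1/36)) - 667 = (8/5 + 5/6) - 667 = 73/30 - 667 = -19937/30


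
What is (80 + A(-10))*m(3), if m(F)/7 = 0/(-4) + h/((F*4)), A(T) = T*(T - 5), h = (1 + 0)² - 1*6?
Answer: -4025/6 ≈ -670.83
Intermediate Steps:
h = -5 (h = 1² - 6 = 1 - 6 = -5)
A(T) = T*(-5 + T)
m(F) = -35/(4*F) (m(F) = 7*(0/(-4) - 5*1/(4*F)) = 7*(0*(-¼) - 5*1/(4*F)) = 7*(0 - 5/(4*F)) = 7*(-5/(4*F)) = -35/(4*F))
(80 + A(-10))*m(3) = (80 - 10*(-5 - 10))*(-35/4/3) = (80 - 10*(-15))*(-35/4*⅓) = (80 + 150)*(-35/12) = 230*(-35/12) = -4025/6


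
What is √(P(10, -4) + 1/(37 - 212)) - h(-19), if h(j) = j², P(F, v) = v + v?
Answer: -361 + I*√9807/35 ≈ -361.0 + 2.8294*I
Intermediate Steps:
P(F, v) = 2*v
√(P(10, -4) + 1/(37 - 212)) - h(-19) = √(2*(-4) + 1/(37 - 212)) - 1*(-19)² = √(-8 + 1/(-175)) - 1*361 = √(-8 - 1/175) - 361 = √(-1401/175) - 361 = I*√9807/35 - 361 = -361 + I*√9807/35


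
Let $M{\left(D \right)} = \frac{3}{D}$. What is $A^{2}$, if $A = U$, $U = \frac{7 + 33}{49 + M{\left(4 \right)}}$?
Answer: $\frac{25600}{39601} \approx 0.64645$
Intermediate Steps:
$U = \frac{160}{199}$ ($U = \frac{7 + 33}{49 + \frac{3}{4}} = \frac{40}{49 + 3 \cdot \frac{1}{4}} = \frac{40}{49 + \frac{3}{4}} = \frac{40}{\frac{199}{4}} = 40 \cdot \frac{4}{199} = \frac{160}{199} \approx 0.80402$)
$A = \frac{160}{199} \approx 0.80402$
$A^{2} = \left(\frac{160}{199}\right)^{2} = \frac{25600}{39601}$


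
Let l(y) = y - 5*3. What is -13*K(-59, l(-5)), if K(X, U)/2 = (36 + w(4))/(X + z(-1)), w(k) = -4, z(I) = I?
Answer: 208/15 ≈ 13.867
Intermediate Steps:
l(y) = -15 + y (l(y) = y - 15 = -15 + y)
K(X, U) = 64/(-1 + X) (K(X, U) = 2*((36 - 4)/(X - 1)) = 2*(32/(-1 + X)) = 64/(-1 + X))
-13*K(-59, l(-5)) = -832/(-1 - 59) = -832/(-60) = -832*(-1)/60 = -13*(-16/15) = 208/15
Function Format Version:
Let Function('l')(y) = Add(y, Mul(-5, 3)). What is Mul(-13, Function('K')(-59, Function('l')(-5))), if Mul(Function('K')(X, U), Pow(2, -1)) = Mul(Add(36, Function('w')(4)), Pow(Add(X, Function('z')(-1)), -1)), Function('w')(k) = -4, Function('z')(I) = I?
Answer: Rational(208, 15) ≈ 13.867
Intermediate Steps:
Function('l')(y) = Add(-15, y) (Function('l')(y) = Add(y, -15) = Add(-15, y))
Function('K')(X, U) = Mul(64, Pow(Add(-1, X), -1)) (Function('K')(X, U) = Mul(2, Mul(Add(36, -4), Pow(Add(X, -1), -1))) = Mul(2, Mul(32, Pow(Add(-1, X), -1))) = Mul(64, Pow(Add(-1, X), -1)))
Mul(-13, Function('K')(-59, Function('l')(-5))) = Mul(-13, Mul(64, Pow(Add(-1, -59), -1))) = Mul(-13, Mul(64, Pow(-60, -1))) = Mul(-13, Mul(64, Rational(-1, 60))) = Mul(-13, Rational(-16, 15)) = Rational(208, 15)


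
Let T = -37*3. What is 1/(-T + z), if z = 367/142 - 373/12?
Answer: 852/70291 ≈ 0.012121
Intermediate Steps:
T = -111
z = -24281/852 (z = 367*(1/142) - 373*1/12 = 367/142 - 373/12 = -24281/852 ≈ -28.499)
1/(-T + z) = 1/(-1*(-111) - 24281/852) = 1/(111 - 24281/852) = 1/(70291/852) = 852/70291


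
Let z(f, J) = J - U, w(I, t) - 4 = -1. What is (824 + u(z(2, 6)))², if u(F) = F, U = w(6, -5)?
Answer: 683929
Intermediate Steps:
w(I, t) = 3 (w(I, t) = 4 - 1 = 3)
U = 3
z(f, J) = -3 + J (z(f, J) = J - 1*3 = J - 3 = -3 + J)
(824 + u(z(2, 6)))² = (824 + (-3 + 6))² = (824 + 3)² = 827² = 683929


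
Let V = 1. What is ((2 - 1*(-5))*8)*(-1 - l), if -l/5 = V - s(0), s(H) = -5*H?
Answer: 224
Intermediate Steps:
l = -5 (l = -5*(1 - (-5)*0) = -5*(1 - 1*0) = -5*(1 + 0) = -5*1 = -5)
((2 - 1*(-5))*8)*(-1 - l) = ((2 - 1*(-5))*8)*(-1 - 1*(-5)) = ((2 + 5)*8)*(-1 + 5) = (7*8)*4 = 56*4 = 224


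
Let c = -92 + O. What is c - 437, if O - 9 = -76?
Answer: -596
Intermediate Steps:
O = -67 (O = 9 - 76 = -67)
c = -159 (c = -92 - 67 = -159)
c - 437 = -159 - 437 = -596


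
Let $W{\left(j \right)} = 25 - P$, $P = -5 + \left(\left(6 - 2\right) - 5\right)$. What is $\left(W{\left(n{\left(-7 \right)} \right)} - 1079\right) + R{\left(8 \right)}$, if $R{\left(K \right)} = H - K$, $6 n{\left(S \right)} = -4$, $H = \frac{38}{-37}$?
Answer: $- \frac{39110}{37} \approx -1057.0$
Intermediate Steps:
$P = -6$ ($P = -5 + \left(4 - 5\right) = -5 - 1 = -6$)
$H = - \frac{38}{37}$ ($H = 38 \left(- \frac{1}{37}\right) = - \frac{38}{37} \approx -1.027$)
$n{\left(S \right)} = - \frac{2}{3}$ ($n{\left(S \right)} = \frac{1}{6} \left(-4\right) = - \frac{2}{3}$)
$R{\left(K \right)} = - \frac{38}{37} - K$
$W{\left(j \right)} = 31$ ($W{\left(j \right)} = 25 - -6 = 25 + 6 = 31$)
$\left(W{\left(n{\left(-7 \right)} \right)} - 1079\right) + R{\left(8 \right)} = \left(31 - 1079\right) - \frac{334}{37} = -1048 - \frac{334}{37} = - \frac{39110}{37}$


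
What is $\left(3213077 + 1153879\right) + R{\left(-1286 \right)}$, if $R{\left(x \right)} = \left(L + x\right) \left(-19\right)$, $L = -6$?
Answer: $4391504$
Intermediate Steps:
$R{\left(x \right)} = 114 - 19 x$ ($R{\left(x \right)} = \left(-6 + x\right) \left(-19\right) = 114 - 19 x$)
$\left(3213077 + 1153879\right) + R{\left(-1286 \right)} = \left(3213077 + 1153879\right) + \left(114 - -24434\right) = 4366956 + \left(114 + 24434\right) = 4366956 + 24548 = 4391504$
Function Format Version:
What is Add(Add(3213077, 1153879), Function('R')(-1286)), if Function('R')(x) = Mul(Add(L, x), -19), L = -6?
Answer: 4391504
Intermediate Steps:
Function('R')(x) = Add(114, Mul(-19, x)) (Function('R')(x) = Mul(Add(-6, x), -19) = Add(114, Mul(-19, x)))
Add(Add(3213077, 1153879), Function('R')(-1286)) = Add(Add(3213077, 1153879), Add(114, Mul(-19, -1286))) = Add(4366956, Add(114, 24434)) = Add(4366956, 24548) = 4391504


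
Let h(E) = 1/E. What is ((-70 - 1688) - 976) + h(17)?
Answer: -46477/17 ≈ -2733.9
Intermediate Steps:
((-70 - 1688) - 976) + h(17) = ((-70 - 1688) - 976) + 1/17 = (-1758 - 976) + 1/17 = -2734 + 1/17 = -46477/17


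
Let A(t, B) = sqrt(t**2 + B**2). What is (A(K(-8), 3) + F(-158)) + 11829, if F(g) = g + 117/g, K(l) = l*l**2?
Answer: 1843901/158 + sqrt(262153) ≈ 12182.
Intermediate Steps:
K(l) = l**3
A(t, B) = sqrt(B**2 + t**2)
(A(K(-8), 3) + F(-158)) + 11829 = (sqrt(3**2 + ((-8)**3)**2) + (-158 + 117/(-158))) + 11829 = (sqrt(9 + (-512)**2) + (-158 + 117*(-1/158))) + 11829 = (sqrt(9 + 262144) + (-158 - 117/158)) + 11829 = (sqrt(262153) - 25081/158) + 11829 = (-25081/158 + sqrt(262153)) + 11829 = 1843901/158 + sqrt(262153)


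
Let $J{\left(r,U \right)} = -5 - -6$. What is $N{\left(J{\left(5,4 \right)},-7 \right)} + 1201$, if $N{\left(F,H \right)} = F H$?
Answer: $1194$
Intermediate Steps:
$J{\left(r,U \right)} = 1$ ($J{\left(r,U \right)} = -5 + 6 = 1$)
$N{\left(J{\left(5,4 \right)},-7 \right)} + 1201 = 1 \left(-7\right) + 1201 = -7 + 1201 = 1194$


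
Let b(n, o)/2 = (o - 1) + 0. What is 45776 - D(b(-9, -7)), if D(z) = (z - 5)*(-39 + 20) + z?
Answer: 45393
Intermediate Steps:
b(n, o) = -2 + 2*o (b(n, o) = 2*((o - 1) + 0) = 2*((-1 + o) + 0) = 2*(-1 + o) = -2 + 2*o)
D(z) = 95 - 18*z (D(z) = (-5 + z)*(-19) + z = (95 - 19*z) + z = 95 - 18*z)
45776 - D(b(-9, -7)) = 45776 - (95 - 18*(-2 + 2*(-7))) = 45776 - (95 - 18*(-2 - 14)) = 45776 - (95 - 18*(-16)) = 45776 - (95 + 288) = 45776 - 1*383 = 45776 - 383 = 45393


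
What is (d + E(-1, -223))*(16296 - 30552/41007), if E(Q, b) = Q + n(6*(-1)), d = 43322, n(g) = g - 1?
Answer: 9647753429760/13669 ≈ 7.0581e+8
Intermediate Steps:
n(g) = -1 + g
E(Q, b) = -7 + Q (E(Q, b) = Q + (-1 + 6*(-1)) = Q + (-1 - 6) = Q - 7 = -7 + Q)
(d + E(-1, -223))*(16296 - 30552/41007) = (43322 + (-7 - 1))*(16296 - 30552/41007) = (43322 - 8)*(16296 - 30552*1/41007) = 43314*(16296 - 10184/13669) = 43314*(222739840/13669) = 9647753429760/13669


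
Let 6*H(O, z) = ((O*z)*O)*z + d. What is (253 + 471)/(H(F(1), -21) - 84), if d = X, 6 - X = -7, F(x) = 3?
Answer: 2172/1739 ≈ 1.2490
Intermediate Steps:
X = 13 (X = 6 - 1*(-7) = 6 + 7 = 13)
d = 13
H(O, z) = 13/6 + O**2*z**2/6 (H(O, z) = (((O*z)*O)*z + 13)/6 = ((z*O**2)*z + 13)/6 = (O**2*z**2 + 13)/6 = (13 + O**2*z**2)/6 = 13/6 + O**2*z**2/6)
(253 + 471)/(H(F(1), -21) - 84) = (253 + 471)/((13/6 + (1/6)*3**2*(-21)**2) - 84) = 724/((13/6 + (1/6)*9*441) - 84) = 724/((13/6 + 1323/2) - 84) = 724/(1991/3 - 84) = 724/(1739/3) = 724*(3/1739) = 2172/1739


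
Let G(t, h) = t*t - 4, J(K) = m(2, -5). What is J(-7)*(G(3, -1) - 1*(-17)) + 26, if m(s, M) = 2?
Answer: 70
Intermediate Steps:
J(K) = 2
G(t, h) = -4 + t² (G(t, h) = t² - 4 = -4 + t²)
J(-7)*(G(3, -1) - 1*(-17)) + 26 = 2*((-4 + 3²) - 1*(-17)) + 26 = 2*((-4 + 9) + 17) + 26 = 2*(5 + 17) + 26 = 2*22 + 26 = 44 + 26 = 70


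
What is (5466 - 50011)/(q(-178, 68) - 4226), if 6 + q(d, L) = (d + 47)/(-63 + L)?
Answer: 1475/141 ≈ 10.461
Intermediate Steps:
q(d, L) = -6 + (47 + d)/(-63 + L) (q(d, L) = -6 + (d + 47)/(-63 + L) = -6 + (47 + d)/(-63 + L))
(5466 - 50011)/(q(-178, 68) - 4226) = (5466 - 50011)/((425 - 178 - 6*68)/(-63 + 68) - 4226) = -44545/((425 - 178 - 408)/5 - 4226) = -44545/((⅕)*(-161) - 4226) = -44545/(-161/5 - 4226) = -44545/(-21291/5) = -44545*(-5/21291) = 1475/141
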